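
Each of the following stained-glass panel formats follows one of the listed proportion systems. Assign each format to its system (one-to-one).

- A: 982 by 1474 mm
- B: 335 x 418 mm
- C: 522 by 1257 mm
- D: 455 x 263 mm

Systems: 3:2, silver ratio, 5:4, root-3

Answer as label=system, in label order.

Ratios: A ≈ 1.501; B ≈ 1.248; C ≈ 2.408; D ≈ 1.730.
Targets: 3:2 ≈ 1.500; silver ratio ≈ 2.414; 5:4 ≈ 1.250; root-3 ≈ 1.732.

A=3:2, B=5:4, C=silver ratio, D=root-3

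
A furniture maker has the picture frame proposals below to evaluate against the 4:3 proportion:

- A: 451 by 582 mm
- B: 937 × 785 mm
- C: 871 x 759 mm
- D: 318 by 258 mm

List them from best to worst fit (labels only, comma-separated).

Ratios: A = 582 / 451 ≈ 1.290; B = 937 / 785 ≈ 1.194; C = 871 / 759 ≈ 1.148; D = 318 / 258 ≈ 1.233.
|Δ from 1.333|: A 0.043; B 0.139; C 0.185; D 0.100.

A, D, B, C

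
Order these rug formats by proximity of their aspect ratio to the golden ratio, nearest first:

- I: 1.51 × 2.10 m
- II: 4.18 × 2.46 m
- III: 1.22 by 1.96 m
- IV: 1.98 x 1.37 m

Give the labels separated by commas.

Ratios: I = 2.10 / 1.51 ≈ 1.391; II = 4.18 / 2.46 ≈ 1.699; III = 1.96 / 1.22 ≈ 1.607; IV = 1.98 / 1.37 ≈ 1.445.
|Δ from 1.618|: I 0.227; II 0.081; III 0.011; IV 0.173.

III, II, IV, I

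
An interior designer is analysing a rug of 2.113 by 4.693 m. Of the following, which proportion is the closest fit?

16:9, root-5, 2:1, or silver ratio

root-5

Ratio = 4.693 / 2.113 ≈ 2.221.
Distances: 16:9 1.778 (Δ 0.443); root-5 2.236 (Δ 0.015); 2:1 2.000 (Δ 0.221); silver ratio 2.414 (Δ 0.193).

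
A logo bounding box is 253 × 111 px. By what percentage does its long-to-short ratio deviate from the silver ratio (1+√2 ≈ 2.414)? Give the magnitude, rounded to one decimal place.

Ratio = 253 / 111 ≈ 2.2793.
Ideal silver ratio ≈ 2.4142. |2.2793 − 2.4142| / 2.4142 ≈ 5.59% → 5.6%.

5.6%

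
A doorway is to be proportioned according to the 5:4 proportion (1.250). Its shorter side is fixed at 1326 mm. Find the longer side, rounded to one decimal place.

5:4 = 1.25000.
Longer side = 1326 × 1.25000 ≈ 1657.500 → 1657.5 mm.

1657.5 mm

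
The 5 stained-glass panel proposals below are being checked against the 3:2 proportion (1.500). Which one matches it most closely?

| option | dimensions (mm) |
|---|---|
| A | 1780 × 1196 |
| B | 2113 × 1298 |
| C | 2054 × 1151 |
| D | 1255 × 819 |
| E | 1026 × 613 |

Ratios (long/short): A ≈ 1.488; B ≈ 1.628; C ≈ 1.785; D ≈ 1.532; E ≈ 1.674.
3:2 ≈ 1.500; option A is nearest (Δ 0.012).

A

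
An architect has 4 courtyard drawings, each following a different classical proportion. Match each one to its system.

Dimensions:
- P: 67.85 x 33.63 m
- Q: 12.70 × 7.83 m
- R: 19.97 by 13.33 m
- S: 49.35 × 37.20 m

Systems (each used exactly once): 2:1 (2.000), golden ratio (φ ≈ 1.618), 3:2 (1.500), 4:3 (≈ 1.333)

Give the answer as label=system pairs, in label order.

P = 67.85/33.63 ≈ 2.018 → 2:1 (2.000)
Q = 12.70/7.83 ≈ 1.622 → golden ratio (1.618)
R = 19.97/13.33 ≈ 1.498 → 3:2 (1.500)
S = 49.35/37.20 ≈ 1.327 → 4:3 (1.333)

P=2:1, Q=golden ratio, R=3:2, S=4:3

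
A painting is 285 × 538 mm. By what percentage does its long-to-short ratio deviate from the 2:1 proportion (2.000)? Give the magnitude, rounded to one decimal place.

Ratio = 538 / 285 ≈ 1.8877.
Ideal 2:1 = 2.0000. |1.8877 − 2.0000| / 2.0000 ≈ 5.62% → 5.6%.

5.6%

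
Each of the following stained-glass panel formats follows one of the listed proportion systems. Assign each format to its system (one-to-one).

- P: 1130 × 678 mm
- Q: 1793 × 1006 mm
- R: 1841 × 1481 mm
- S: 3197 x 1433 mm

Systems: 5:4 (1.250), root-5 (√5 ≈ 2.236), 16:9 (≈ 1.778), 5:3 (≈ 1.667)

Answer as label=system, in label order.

Ratios: P ≈ 1.667; Q ≈ 1.782; R ≈ 1.243; S ≈ 2.231.
Targets: 5:4 ≈ 1.250; root-5 ≈ 2.236; 16:9 ≈ 1.778; 5:3 ≈ 1.667.

P=5:3, Q=16:9, R=5:4, S=root-5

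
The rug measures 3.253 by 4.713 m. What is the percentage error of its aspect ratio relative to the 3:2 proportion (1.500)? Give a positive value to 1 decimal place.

Ratio = 4.713 / 3.253 ≈ 1.4488.
Ideal 3:2 = 1.5000. |1.4488 − 1.5000| / 1.5000 ≈ 3.41% → 3.4%.

3.4%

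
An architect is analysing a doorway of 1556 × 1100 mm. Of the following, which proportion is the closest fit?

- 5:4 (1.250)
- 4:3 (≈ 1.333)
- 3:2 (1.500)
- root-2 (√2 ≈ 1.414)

1556/1100 ≈ 1.415. Nearest candidates are root-2 (1.414, off by 0.001) and 4:3 (1.333, off by 0.082).

root-2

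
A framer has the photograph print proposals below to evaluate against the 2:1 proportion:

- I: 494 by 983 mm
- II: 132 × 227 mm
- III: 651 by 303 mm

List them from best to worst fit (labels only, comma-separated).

I: 983/494 ≈ 1.990 → |1.990 − 2.000| = 0.010
II: 227/132 ≈ 1.720 → |1.720 − 2.000| = 0.280
III: 651/303 ≈ 2.149 → |2.149 − 2.000| = 0.149

I, III, II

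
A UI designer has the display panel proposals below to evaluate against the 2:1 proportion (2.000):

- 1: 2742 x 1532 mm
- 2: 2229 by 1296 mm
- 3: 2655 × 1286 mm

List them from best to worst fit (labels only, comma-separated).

3, 1, 2

Ratios: 1 = 2742 / 1532 ≈ 1.790; 2 = 2229 / 1296 ≈ 1.720; 3 = 2655 / 1286 ≈ 2.065.
|Δ from 2.000|: 1 0.210; 2 0.280; 3 0.065.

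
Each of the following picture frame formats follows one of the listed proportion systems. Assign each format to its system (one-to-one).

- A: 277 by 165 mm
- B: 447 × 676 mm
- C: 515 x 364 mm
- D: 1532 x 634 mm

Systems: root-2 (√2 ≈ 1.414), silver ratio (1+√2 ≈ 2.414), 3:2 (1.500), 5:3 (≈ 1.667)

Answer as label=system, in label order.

Ratios: A ≈ 1.679; B ≈ 1.512; C ≈ 1.415; D ≈ 2.416.
Targets: root-2 ≈ 1.414; silver ratio ≈ 2.414; 3:2 ≈ 1.500; 5:3 ≈ 1.667.

A=5:3, B=3:2, C=root-2, D=silver ratio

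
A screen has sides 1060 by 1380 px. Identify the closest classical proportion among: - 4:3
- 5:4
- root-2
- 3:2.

1380/1060 ≈ 1.302. Nearest candidates are 4:3 (1.333, off by 0.031) and 5:4 (1.250, off by 0.052).

4:3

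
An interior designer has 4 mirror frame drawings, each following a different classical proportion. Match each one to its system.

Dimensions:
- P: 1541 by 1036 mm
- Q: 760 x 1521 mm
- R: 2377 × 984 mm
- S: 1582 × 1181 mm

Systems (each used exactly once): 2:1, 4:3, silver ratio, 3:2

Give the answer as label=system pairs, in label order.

Ratios: P ≈ 1.487; Q ≈ 2.001; R ≈ 2.416; S ≈ 1.340.
Targets: 2:1 ≈ 2.000; 4:3 ≈ 1.333; silver ratio ≈ 2.414; 3:2 ≈ 1.500.

P=3:2, Q=2:1, R=silver ratio, S=4:3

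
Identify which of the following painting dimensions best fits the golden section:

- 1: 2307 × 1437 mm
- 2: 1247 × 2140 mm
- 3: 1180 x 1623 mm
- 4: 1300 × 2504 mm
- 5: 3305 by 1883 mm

Ratios (long/short): 1 ≈ 1.605; 2 ≈ 1.716; 3 ≈ 1.375; 4 ≈ 1.926; 5 ≈ 1.755.
golden ratio ≈ 1.618; option 1 is nearest (Δ 0.013).

1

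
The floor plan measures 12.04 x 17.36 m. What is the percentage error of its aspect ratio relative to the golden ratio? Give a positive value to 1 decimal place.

10.9%

Ratio = 17.36 / 12.04 ≈ 1.4419.
Ideal golden ratio ≈ 1.6180. |1.4419 − 1.6180| / 1.6180 ≈ 10.88% → 10.9%.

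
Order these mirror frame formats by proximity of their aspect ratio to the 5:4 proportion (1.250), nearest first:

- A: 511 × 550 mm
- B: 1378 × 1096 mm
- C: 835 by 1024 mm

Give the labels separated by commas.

B, C, A

A: 550/511 ≈ 1.076 → |1.076 − 1.250| = 0.174
B: 1378/1096 ≈ 1.257 → |1.257 − 1.250| = 0.007
C: 1024/835 ≈ 1.226 → |1.226 − 1.250| = 0.024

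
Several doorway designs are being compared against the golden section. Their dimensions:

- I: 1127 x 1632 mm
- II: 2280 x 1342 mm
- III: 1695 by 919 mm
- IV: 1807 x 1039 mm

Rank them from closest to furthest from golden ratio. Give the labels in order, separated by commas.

II, IV, I, III

I: 1632/1127 ≈ 1.448 → |1.448 − 1.618| = 0.170
II: 2280/1342 ≈ 1.699 → |1.699 − 1.618| = 0.081
III: 1695/919 ≈ 1.844 → |1.844 − 1.618| = 0.226
IV: 1807/1039 ≈ 1.739 → |1.739 − 1.618| = 0.121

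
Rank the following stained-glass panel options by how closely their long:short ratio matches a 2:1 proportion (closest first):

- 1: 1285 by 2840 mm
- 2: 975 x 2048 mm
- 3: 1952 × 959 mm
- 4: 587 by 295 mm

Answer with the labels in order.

4, 3, 2, 1

1: 2840/1285 ≈ 2.210 → |2.210 − 2.000| = 0.210
2: 2048/975 ≈ 2.101 → |2.101 − 2.000| = 0.101
3: 1952/959 ≈ 2.035 → |2.035 − 2.000| = 0.035
4: 587/295 ≈ 1.990 → |1.990 − 2.000| = 0.010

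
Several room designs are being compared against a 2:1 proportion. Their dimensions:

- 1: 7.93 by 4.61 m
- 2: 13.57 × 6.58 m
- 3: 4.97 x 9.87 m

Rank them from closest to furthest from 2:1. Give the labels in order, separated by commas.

1: 7.93/4.61 ≈ 1.720 → |1.720 − 2.000| = 0.280
2: 13.57/6.58 ≈ 2.062 → |2.062 − 2.000| = 0.062
3: 9.87/4.97 ≈ 1.986 → |1.986 − 2.000| = 0.014

3, 2, 1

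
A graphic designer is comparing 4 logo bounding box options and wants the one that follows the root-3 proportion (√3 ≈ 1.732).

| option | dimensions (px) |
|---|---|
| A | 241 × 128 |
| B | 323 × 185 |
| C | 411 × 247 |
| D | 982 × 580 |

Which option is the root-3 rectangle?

B

Ratios (long/short): A ≈ 1.883; B ≈ 1.746; C ≈ 1.664; D ≈ 1.693.
root-3 ≈ 1.732; option B is nearest (Δ 0.014).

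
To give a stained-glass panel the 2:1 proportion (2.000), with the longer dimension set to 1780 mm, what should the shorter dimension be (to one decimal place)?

890.0 mm

2:1 = 2.00000.
Shorter side = 1780 ÷ 2.00000 ≈ 890.000 → 890.0 mm.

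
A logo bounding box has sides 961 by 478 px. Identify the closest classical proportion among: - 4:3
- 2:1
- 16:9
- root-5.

Ratio = 961 / 478 ≈ 2.010.
Distances: 4:3 1.333 (Δ 0.677); 2:1 2.000 (Δ 0.010); 16:9 1.778 (Δ 0.232); root-5 2.236 (Δ 0.226).

2:1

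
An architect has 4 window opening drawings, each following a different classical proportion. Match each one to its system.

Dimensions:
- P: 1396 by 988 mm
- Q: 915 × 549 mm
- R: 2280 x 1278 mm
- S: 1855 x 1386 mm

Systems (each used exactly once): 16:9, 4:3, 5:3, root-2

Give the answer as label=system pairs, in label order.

P=root-2, Q=5:3, R=16:9, S=4:3

Ratios: P ≈ 1.413; Q ≈ 1.667; R ≈ 1.784; S ≈ 1.338.
Targets: 16:9 ≈ 1.778; 4:3 ≈ 1.333; 5:3 ≈ 1.667; root-2 ≈ 1.414.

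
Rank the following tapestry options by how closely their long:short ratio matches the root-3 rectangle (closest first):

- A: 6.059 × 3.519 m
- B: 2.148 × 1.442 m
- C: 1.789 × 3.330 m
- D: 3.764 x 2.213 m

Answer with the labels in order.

A, D, C, B

Ratios: A = 6.059 / 3.519 ≈ 1.722; B = 2.148 / 1.442 ≈ 1.490; C = 3.330 / 1.789 ≈ 1.861; D = 3.764 / 2.213 ≈ 1.701.
|Δ from 1.732|: A 0.010; B 0.242; C 0.129; D 0.031.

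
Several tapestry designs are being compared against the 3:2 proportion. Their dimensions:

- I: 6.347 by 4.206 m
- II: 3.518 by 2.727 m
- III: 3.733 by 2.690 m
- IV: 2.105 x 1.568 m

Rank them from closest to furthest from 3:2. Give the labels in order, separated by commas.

I, III, IV, II

Ratios: I = 6.347 / 4.206 ≈ 1.509; II = 3.518 / 2.727 ≈ 1.290; III = 3.733 / 2.690 ≈ 1.388; IV = 2.105 / 1.568 ≈ 1.342.
|Δ from 1.500|: I 0.009; II 0.210; III 0.112; IV 0.158.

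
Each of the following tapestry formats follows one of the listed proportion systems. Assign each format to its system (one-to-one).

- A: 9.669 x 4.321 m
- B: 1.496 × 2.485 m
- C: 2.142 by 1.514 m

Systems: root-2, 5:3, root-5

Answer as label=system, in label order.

Ratios: A ≈ 2.238; B ≈ 1.661; C ≈ 1.415.
Targets: root-2 ≈ 1.414; 5:3 ≈ 1.667; root-5 ≈ 2.236.

A=root-5, B=5:3, C=root-2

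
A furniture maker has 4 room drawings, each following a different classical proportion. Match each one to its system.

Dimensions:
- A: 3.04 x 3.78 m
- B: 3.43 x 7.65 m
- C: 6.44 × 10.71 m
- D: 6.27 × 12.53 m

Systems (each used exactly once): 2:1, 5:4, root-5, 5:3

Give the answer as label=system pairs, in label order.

A=5:4, B=root-5, C=5:3, D=2:1

Ratios: A ≈ 1.243; B ≈ 2.230; C ≈ 1.663; D ≈ 1.998.
Targets: 2:1 ≈ 2.000; 5:4 ≈ 1.250; root-5 ≈ 2.236; 5:3 ≈ 1.667.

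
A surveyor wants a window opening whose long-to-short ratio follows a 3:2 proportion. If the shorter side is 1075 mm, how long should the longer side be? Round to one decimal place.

1612.5 mm

3:2 = 1.50000.
Longer side = 1075 × 1.50000 ≈ 1612.500 → 1612.5 mm.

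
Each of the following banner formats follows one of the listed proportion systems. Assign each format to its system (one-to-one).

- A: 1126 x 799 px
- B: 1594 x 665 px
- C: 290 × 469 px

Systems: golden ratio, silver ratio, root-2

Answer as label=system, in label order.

A = 1126/799 ≈ 1.409 → root-2 (1.414)
B = 1594/665 ≈ 2.397 → silver ratio (2.414)
C = 469/290 ≈ 1.617 → golden ratio (1.618)

A=root-2, B=silver ratio, C=golden ratio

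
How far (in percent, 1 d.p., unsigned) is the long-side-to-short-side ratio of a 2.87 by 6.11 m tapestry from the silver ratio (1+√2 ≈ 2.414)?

11.8%

Ratio = 6.11 / 2.87 ≈ 2.1289.
Ideal silver ratio ≈ 2.4142. |2.1289 − 2.4142| / 2.4142 ≈ 11.82% → 11.8%.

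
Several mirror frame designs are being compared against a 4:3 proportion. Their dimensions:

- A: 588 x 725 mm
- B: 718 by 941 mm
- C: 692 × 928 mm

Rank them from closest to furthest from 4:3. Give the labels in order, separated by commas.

Ratios: A = 725 / 588 ≈ 1.233; B = 941 / 718 ≈ 1.311; C = 928 / 692 ≈ 1.341.
|Δ from 1.333|: A 0.100; B 0.022; C 0.008.

C, B, A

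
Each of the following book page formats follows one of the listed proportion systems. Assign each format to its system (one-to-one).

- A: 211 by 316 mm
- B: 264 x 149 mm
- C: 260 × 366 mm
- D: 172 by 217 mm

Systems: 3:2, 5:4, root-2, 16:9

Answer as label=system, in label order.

A = 316/211 ≈ 1.498 → 3:2 (1.500)
B = 264/149 ≈ 1.772 → 16:9 (1.778)
C = 366/260 ≈ 1.408 → root-2 (1.414)
D = 217/172 ≈ 1.262 → 5:4 (1.250)

A=3:2, B=16:9, C=root-2, D=5:4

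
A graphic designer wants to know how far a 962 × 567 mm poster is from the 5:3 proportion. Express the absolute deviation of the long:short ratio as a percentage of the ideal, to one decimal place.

1.8%

Ratio = 962 / 567 ≈ 1.6966.
Ideal 5:3 ≈ 1.6667. |1.6966 − 1.6667| / 1.6667 ≈ 1.79% → 1.8%.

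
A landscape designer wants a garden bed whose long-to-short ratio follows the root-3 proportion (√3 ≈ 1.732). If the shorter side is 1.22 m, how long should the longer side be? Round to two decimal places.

2.11 m

root-3 ≈ 1.73205.
Longer side = 1.22 × 1.73205 ≈ 2.1131 → 2.11 m.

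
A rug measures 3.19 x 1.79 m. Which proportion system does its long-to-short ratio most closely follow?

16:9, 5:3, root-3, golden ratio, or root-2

16:9

Ratio = 3.19 / 1.79 ≈ 1.782.
Distances: 16:9 1.778 (Δ 0.004); 5:3 1.667 (Δ 0.115); root-3 1.732 (Δ 0.050); golden ratio 1.618 (Δ 0.164); root-2 1.414 (Δ 0.368).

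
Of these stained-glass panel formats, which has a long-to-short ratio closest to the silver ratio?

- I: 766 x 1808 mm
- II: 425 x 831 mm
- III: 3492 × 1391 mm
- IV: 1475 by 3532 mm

Ratios (long/short): I ≈ 2.360; II ≈ 1.955; III ≈ 2.510; IV ≈ 2.395.
silver ratio ≈ 2.414; option IV is nearest (Δ 0.019).

IV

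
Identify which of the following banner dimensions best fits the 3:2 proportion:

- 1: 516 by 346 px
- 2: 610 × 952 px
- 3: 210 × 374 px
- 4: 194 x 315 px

Ratios (long/short): 1 ≈ 1.491; 2 ≈ 1.561; 3 ≈ 1.781; 4 ≈ 1.624.
3:2 ≈ 1.500; option 1 is nearest (Δ 0.009).

1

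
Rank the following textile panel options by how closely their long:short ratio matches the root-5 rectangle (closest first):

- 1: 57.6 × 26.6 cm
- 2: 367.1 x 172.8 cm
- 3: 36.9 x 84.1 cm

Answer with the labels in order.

3, 1, 2

Ratios: 1 = 57.6 / 26.6 ≈ 2.165; 2 = 367.1 / 172.8 ≈ 2.124; 3 = 84.1 / 36.9 ≈ 2.279.
|Δ from 2.236|: 1 0.071; 2 0.112; 3 0.043.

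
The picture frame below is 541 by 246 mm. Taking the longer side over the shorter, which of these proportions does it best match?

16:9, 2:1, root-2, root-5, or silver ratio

541/246 ≈ 2.199. Nearest candidates are root-5 (2.236, off by 0.037) and 2:1 (2.000, off by 0.199).

root-5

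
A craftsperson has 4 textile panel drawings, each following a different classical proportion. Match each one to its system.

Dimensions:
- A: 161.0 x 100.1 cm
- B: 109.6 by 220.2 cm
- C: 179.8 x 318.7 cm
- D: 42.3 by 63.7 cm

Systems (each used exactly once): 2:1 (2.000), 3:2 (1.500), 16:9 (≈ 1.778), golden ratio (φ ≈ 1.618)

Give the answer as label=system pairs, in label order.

Ratios: A ≈ 1.608; B ≈ 2.009; C ≈ 1.773; D ≈ 1.506.
Targets: 2:1 ≈ 2.000; 3:2 ≈ 1.500; 16:9 ≈ 1.778; golden ratio ≈ 1.618.

A=golden ratio, B=2:1, C=16:9, D=3:2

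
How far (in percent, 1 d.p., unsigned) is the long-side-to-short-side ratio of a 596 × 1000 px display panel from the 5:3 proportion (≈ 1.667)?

0.7%

Ratio = 1000 / 596 ≈ 1.6779.
Ideal 5:3 ≈ 1.6667. |1.6779 − 1.6667| / 1.6667 ≈ 0.67% → 0.7%.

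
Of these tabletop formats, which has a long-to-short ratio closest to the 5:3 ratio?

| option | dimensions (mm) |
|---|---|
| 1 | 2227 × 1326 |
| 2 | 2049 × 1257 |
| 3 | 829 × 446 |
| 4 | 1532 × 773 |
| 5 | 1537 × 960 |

Target 5:3 ≈ 1.667.
1: 1.679 (Δ0.012)  2: 1.630 (Δ0.037)  3: 1.859 (Δ0.192)  4: 1.982 (Δ0.315)  5: 1.601 (Δ0.066)

1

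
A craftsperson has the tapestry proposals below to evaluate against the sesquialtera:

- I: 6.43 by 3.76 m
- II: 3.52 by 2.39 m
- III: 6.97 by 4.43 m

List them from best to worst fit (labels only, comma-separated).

II, III, I

I: 6.43/3.76 ≈ 1.710 → |1.710 − 1.500| = 0.210
II: 3.52/2.39 ≈ 1.473 → |1.473 − 1.500| = 0.027
III: 6.97/4.43 ≈ 1.573 → |1.573 − 1.500| = 0.073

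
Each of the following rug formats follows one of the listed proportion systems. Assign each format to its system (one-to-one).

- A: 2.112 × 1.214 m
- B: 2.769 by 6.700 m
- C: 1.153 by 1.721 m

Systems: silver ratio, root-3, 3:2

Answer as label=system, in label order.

Ratios: A ≈ 1.740; B ≈ 2.420; C ≈ 1.493.
Targets: silver ratio ≈ 2.414; root-3 ≈ 1.732; 3:2 ≈ 1.500.

A=root-3, B=silver ratio, C=3:2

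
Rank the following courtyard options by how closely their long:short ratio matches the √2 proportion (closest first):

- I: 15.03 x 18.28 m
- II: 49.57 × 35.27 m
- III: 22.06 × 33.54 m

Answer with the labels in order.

Ratios: I = 18.28 / 15.03 ≈ 1.216; II = 49.57 / 35.27 ≈ 1.405; III = 33.54 / 22.06 ≈ 1.520.
|Δ from 1.414|: I 0.198; II 0.009; III 0.106.

II, III, I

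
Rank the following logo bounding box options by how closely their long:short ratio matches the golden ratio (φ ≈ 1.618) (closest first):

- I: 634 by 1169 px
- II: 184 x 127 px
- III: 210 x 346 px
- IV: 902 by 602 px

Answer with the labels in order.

III, IV, II, I

I: 1169/634 ≈ 1.844 → |1.844 − 1.618| = 0.226
II: 184/127 ≈ 1.449 → |1.449 − 1.618| = 0.169
III: 346/210 ≈ 1.648 → |1.648 − 1.618| = 0.030
IV: 902/602 ≈ 1.498 → |1.498 − 1.618| = 0.120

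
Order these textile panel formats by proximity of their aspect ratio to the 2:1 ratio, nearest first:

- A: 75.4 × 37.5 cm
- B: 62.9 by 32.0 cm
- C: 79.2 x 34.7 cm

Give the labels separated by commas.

A, B, C

A: 75.4/37.5 ≈ 2.011 → |2.011 − 2.000| = 0.011
B: 62.9/32.0 ≈ 1.966 → |1.966 − 2.000| = 0.034
C: 79.2/34.7 ≈ 2.282 → |2.282 − 2.000| = 0.282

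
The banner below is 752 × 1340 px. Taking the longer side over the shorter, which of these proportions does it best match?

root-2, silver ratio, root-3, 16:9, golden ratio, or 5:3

1340/752 ≈ 1.782. Nearest candidates are 16:9 (1.778, off by 0.004) and root-3 (1.732, off by 0.050).

16:9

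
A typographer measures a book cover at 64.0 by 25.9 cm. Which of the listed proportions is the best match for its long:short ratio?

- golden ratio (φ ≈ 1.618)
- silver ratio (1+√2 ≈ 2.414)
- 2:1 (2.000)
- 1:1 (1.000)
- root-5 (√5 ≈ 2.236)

silver ratio

Ratio = 64.0 / 25.9 ≈ 2.471.
Distances: golden ratio 1.618 (Δ 0.853); silver ratio 2.414 (Δ 0.057); 2:1 2.000 (Δ 0.471); 1:1 1.000 (Δ 1.471); root-5 2.236 (Δ 0.235).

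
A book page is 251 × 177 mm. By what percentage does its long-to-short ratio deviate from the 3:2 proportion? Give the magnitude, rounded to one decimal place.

Ratio = 251 / 177 ≈ 1.4181.
Ideal 3:2 = 1.5000. |1.4181 − 1.5000| / 1.5000 ≈ 5.46% → 5.5%.

5.5%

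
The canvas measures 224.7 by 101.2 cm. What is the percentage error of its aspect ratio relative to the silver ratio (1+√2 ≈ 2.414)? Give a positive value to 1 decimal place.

Ratio = 224.7 / 101.2 ≈ 2.2204.
Ideal silver ratio ≈ 2.4142. |2.2204 − 2.4142| / 2.4142 ≈ 8.03% → 8.0%.

8.0%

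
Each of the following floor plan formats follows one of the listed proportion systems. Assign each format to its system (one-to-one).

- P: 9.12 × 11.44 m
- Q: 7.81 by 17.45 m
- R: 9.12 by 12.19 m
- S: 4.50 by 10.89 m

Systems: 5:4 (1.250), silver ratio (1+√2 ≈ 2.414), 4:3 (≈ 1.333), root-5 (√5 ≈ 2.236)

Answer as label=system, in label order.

P=5:4, Q=root-5, R=4:3, S=silver ratio

Ratios: P ≈ 1.254; Q ≈ 2.234; R ≈ 1.337; S ≈ 2.420.
Targets: 5:4 ≈ 1.250; silver ratio ≈ 2.414; 4:3 ≈ 1.333; root-5 ≈ 2.236.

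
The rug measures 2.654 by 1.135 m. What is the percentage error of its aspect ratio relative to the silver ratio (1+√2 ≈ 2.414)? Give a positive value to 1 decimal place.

3.1%

Ratio = 2.654 / 1.135 ≈ 2.3383.
Ideal silver ratio ≈ 2.4142. |2.3383 − 2.4142| / 2.4142 ≈ 3.14% → 3.1%.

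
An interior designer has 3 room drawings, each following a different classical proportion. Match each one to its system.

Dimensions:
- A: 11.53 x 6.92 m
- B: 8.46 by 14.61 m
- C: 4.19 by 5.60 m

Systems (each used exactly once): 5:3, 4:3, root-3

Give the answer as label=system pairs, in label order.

A=5:3, B=root-3, C=4:3

Ratios: A ≈ 1.666; B ≈ 1.727; C ≈ 1.337.
Targets: 5:3 ≈ 1.667; 4:3 ≈ 1.333; root-3 ≈ 1.732.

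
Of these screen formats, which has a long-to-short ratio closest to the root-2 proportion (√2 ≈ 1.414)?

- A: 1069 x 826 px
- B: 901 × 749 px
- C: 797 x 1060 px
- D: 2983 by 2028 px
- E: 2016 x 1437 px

E

Ratios (long/short): A ≈ 1.294; B ≈ 1.203; C ≈ 1.330; D ≈ 1.471; E ≈ 1.403.
root-2 ≈ 1.414; option E is nearest (Δ 0.011).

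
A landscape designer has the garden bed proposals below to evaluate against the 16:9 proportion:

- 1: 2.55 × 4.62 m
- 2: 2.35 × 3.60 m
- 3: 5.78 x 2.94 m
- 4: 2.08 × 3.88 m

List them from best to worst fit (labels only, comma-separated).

Ratios: 1 = 4.62 / 2.55 ≈ 1.812; 2 = 3.60 / 2.35 ≈ 1.532; 3 = 5.78 / 2.94 ≈ 1.966; 4 = 3.88 / 2.08 ≈ 1.865.
|Δ from 1.778|: 1 0.034; 2 0.246; 3 0.188; 4 0.087.

1, 4, 3, 2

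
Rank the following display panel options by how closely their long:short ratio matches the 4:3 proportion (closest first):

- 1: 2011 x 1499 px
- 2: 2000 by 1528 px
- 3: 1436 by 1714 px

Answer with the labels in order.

1, 2, 3

1: 2011/1499 ≈ 1.342 → |1.342 − 1.333| = 0.009
2: 2000/1528 ≈ 1.309 → |1.309 − 1.333| = 0.024
3: 1714/1436 ≈ 1.194 → |1.194 − 1.333| = 0.139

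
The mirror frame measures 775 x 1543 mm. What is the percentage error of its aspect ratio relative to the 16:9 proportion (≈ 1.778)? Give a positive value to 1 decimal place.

12.0%

Ratio = 1543 / 775 ≈ 1.9910.
Ideal 16:9 ≈ 1.7778. |1.9910 − 1.7778| / 1.7778 ≈ 11.99% → 12.0%.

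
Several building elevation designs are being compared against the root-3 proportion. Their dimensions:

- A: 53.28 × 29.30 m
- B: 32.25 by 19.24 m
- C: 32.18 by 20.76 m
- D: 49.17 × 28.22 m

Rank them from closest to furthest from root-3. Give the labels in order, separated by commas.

D, B, A, C

A: 53.28/29.30 ≈ 1.818 → |1.818 − 1.732| = 0.086
B: 32.25/19.24 ≈ 1.676 → |1.676 − 1.732| = 0.056
C: 32.18/20.76 ≈ 1.550 → |1.550 − 1.732| = 0.182
D: 49.17/28.22 ≈ 1.742 → |1.742 − 1.732| = 0.010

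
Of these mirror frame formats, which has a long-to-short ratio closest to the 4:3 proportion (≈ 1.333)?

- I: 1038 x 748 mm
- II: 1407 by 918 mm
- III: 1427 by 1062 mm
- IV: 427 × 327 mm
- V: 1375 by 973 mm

III

Ratios (long/short): I ≈ 1.388; II ≈ 1.533; III ≈ 1.344; IV ≈ 1.306; V ≈ 1.413.
4:3 ≈ 1.333; option III is nearest (Δ 0.011).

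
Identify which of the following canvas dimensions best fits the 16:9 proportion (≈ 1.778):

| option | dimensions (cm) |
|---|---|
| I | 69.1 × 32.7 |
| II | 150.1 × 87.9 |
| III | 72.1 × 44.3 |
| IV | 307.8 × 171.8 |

Target 16:9 ≈ 1.778.
I: 2.113 (Δ0.335)  II: 1.708 (Δ0.070)  III: 1.628 (Δ0.150)  IV: 1.792 (Δ0.014)

IV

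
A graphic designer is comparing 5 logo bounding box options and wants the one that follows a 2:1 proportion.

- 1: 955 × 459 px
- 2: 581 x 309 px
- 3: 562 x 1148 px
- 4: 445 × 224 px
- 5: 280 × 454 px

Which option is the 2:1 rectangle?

Target 2:1 ≈ 2.000.
1: 2.081 (Δ0.081)  2: 1.880 (Δ0.120)  3: 2.043 (Δ0.043)  4: 1.987 (Δ0.013)  5: 1.621 (Δ0.379)

4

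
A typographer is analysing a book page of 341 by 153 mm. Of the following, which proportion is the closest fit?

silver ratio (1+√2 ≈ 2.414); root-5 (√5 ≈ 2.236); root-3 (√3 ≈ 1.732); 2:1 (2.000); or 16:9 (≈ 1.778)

Ratio = 341 / 153 ≈ 2.229.
Distances: silver ratio 2.414 (Δ 0.185); root-5 2.236 (Δ 0.007); root-3 1.732 (Δ 0.497); 2:1 2.000 (Δ 0.229); 16:9 1.778 (Δ 0.451).

root-5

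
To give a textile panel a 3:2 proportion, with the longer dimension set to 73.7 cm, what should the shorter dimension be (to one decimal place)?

49.1 cm

3:2 = 1.50000.
Shorter side = 73.7 ÷ 1.50000 ≈ 49.133 → 49.1 cm.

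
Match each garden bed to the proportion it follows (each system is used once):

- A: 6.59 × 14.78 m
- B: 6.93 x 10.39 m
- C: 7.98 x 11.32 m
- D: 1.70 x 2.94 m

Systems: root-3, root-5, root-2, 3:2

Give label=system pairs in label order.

Ratios: A ≈ 2.243; B ≈ 1.499; C ≈ 1.419; D ≈ 1.729.
Targets: root-3 ≈ 1.732; root-5 ≈ 2.236; root-2 ≈ 1.414; 3:2 ≈ 1.500.

A=root-5, B=3:2, C=root-2, D=root-3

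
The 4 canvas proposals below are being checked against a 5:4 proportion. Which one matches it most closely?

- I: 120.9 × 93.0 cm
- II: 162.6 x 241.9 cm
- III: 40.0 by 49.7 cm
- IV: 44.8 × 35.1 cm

III

Target 5:4 ≈ 1.250.
I: 1.300 (Δ0.050)  II: 1.488 (Δ0.238)  III: 1.243 (Δ0.007)  IV: 1.276 (Δ0.026)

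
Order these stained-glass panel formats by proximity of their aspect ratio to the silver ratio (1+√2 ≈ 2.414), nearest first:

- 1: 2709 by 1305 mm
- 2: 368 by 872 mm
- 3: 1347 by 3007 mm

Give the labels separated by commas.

2, 3, 1

Ratios: 1 = 2709 / 1305 ≈ 2.076; 2 = 872 / 368 ≈ 2.370; 3 = 3007 / 1347 ≈ 2.232.
|Δ from 2.414|: 1 0.338; 2 0.044; 3 0.182.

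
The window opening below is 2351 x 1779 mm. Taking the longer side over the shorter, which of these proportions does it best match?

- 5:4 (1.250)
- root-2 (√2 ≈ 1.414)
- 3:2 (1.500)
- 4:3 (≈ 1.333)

4:3

Ratio = 2351 / 1779 ≈ 1.322.
Distances: 5:4 1.250 (Δ 0.072); root-2 1.414 (Δ 0.092); 3:2 1.500 (Δ 0.178); 4:3 1.333 (Δ 0.011).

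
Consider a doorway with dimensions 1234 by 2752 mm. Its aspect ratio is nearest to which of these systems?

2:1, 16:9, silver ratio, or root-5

2752/1234 ≈ 2.230. Nearest candidates are root-5 (2.236, off by 0.006) and silver ratio (2.414, off by 0.184).

root-5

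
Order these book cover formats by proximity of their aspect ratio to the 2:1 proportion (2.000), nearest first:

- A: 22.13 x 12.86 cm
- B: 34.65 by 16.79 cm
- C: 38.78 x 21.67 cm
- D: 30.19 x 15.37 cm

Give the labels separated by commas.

D, B, C, A

Ratios: A = 22.13 / 12.86 ≈ 1.721; B = 34.65 / 16.79 ≈ 2.064; C = 38.78 / 21.67 ≈ 1.790; D = 30.19 / 15.37 ≈ 1.964.
|Δ from 2.000|: A 0.279; B 0.064; C 0.210; D 0.036.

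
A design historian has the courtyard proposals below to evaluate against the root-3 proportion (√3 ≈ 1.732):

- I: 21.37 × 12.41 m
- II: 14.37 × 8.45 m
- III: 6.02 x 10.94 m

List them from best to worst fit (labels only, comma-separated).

I, II, III

I: 21.37/12.41 ≈ 1.722 → |1.722 − 1.732| = 0.010
II: 14.37/8.45 ≈ 1.701 → |1.701 − 1.732| = 0.031
III: 10.94/6.02 ≈ 1.817 → |1.817 − 1.732| = 0.085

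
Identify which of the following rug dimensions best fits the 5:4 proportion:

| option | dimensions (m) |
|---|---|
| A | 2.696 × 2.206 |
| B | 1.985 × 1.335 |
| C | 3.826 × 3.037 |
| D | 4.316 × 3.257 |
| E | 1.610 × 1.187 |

Ratios (long/short): A ≈ 1.222; B ≈ 1.487; C ≈ 1.260; D ≈ 1.325; E ≈ 1.356.
5:4 ≈ 1.250; option C is nearest (Δ 0.010).

C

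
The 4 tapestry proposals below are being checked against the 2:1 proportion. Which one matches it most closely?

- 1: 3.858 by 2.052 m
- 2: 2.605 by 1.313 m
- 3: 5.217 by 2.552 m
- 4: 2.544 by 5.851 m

Ratios (long/short): 1 ≈ 1.880; 2 ≈ 1.984; 3 ≈ 2.044; 4 ≈ 2.300.
2:1 ≈ 2.000; option 2 is nearest (Δ 0.016).

2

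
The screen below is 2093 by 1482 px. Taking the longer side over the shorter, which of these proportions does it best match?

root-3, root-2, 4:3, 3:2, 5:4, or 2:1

Ratio = 2093 / 1482 ≈ 1.412.
Distances: root-3 1.732 (Δ 0.320); root-2 1.414 (Δ 0.002); 4:3 1.333 (Δ 0.079); 3:2 1.500 (Δ 0.088); 5:4 1.250 (Δ 0.162); 2:1 2.000 (Δ 0.588).

root-2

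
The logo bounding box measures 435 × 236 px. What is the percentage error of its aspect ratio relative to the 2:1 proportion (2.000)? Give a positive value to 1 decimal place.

Ratio = 435 / 236 ≈ 1.8432.
Ideal 2:1 = 2.0000. |1.8432 − 2.0000| / 2.0000 ≈ 7.84% → 7.8%.

7.8%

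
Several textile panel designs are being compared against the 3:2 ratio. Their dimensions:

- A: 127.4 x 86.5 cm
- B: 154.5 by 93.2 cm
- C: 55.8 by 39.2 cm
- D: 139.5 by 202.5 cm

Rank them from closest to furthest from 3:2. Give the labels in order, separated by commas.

A, D, C, B

Ratios: A = 127.4 / 86.5 ≈ 1.473; B = 154.5 / 93.2 ≈ 1.658; C = 55.8 / 39.2 ≈ 1.423; D = 202.5 / 139.5 ≈ 1.452.
|Δ from 1.500|: A 0.027; B 0.158; C 0.077; D 0.048.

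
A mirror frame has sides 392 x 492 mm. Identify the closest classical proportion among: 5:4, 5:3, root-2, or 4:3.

492/392 ≈ 1.255. Nearest candidates are 5:4 (1.250, off by 0.005) and 4:3 (1.333, off by 0.078).

5:4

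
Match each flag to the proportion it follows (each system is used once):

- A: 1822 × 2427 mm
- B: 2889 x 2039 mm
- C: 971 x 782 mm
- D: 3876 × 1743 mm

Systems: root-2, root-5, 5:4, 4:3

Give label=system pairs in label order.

Ratios: A ≈ 1.332; B ≈ 1.417; C ≈ 1.242; D ≈ 2.224.
Targets: root-2 ≈ 1.414; root-5 ≈ 2.236; 5:4 ≈ 1.250; 4:3 ≈ 1.333.

A=4:3, B=root-2, C=5:4, D=root-5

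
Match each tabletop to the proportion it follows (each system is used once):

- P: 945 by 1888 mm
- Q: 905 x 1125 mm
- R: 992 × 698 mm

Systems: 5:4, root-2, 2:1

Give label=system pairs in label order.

P = 1888/945 ≈ 1.998 → 2:1 (2.000)
Q = 1125/905 ≈ 1.243 → 5:4 (1.250)
R = 992/698 ≈ 1.421 → root-2 (1.414)

P=2:1, Q=5:4, R=root-2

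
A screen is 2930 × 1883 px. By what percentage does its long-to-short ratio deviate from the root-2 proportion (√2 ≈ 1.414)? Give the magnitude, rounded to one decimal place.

10.0%

Ratio = 2930 / 1883 ≈ 1.5560.
Ideal root-2 ≈ 1.4142. |1.5560 − 1.4142| / 1.4142 ≈ 10.03% → 10.0%.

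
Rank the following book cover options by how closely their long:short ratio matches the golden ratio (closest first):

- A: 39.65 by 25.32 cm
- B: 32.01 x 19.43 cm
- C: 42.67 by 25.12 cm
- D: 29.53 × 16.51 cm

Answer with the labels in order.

A: 39.65/25.32 ≈ 1.566 → |1.566 − 1.618| = 0.052
B: 32.01/19.43 ≈ 1.647 → |1.647 − 1.618| = 0.029
C: 42.67/25.12 ≈ 1.699 → |1.699 − 1.618| = 0.081
D: 29.53/16.51 ≈ 1.789 → |1.789 − 1.618| = 0.171

B, A, C, D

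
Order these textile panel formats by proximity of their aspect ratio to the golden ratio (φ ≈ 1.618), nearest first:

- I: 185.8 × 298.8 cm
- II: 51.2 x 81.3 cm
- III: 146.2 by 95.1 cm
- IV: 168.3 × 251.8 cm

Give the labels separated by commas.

I: 298.8/185.8 ≈ 1.608 → |1.608 − 1.618| = 0.010
II: 81.3/51.2 ≈ 1.588 → |1.588 − 1.618| = 0.030
III: 146.2/95.1 ≈ 1.537 → |1.537 − 1.618| = 0.081
IV: 251.8/168.3 ≈ 1.496 → |1.496 − 1.618| = 0.122

I, II, III, IV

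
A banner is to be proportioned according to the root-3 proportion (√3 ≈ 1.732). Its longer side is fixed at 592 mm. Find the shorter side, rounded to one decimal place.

341.8 mm

root-3 ≈ 1.73205.
Shorter side = 592 ÷ 1.73205 ≈ 341.792 → 341.8 mm.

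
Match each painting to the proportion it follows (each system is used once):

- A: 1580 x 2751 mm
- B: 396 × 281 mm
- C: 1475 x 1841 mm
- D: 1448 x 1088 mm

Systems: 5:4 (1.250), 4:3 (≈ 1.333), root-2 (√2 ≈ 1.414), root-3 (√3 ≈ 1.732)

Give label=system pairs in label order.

A = 2751/1580 ≈ 1.741 → root-3 (1.732)
B = 396/281 ≈ 1.409 → root-2 (1.414)
C = 1841/1475 ≈ 1.248 → 5:4 (1.250)
D = 1448/1088 ≈ 1.331 → 4:3 (1.333)

A=root-3, B=root-2, C=5:4, D=4:3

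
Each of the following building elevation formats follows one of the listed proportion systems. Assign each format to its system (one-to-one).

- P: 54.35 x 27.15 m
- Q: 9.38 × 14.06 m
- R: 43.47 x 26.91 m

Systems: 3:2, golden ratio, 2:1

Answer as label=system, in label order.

P = 54.35/27.15 ≈ 2.002 → 2:1 (2.000)
Q = 14.06/9.38 ≈ 1.499 → 3:2 (1.500)
R = 43.47/26.91 ≈ 1.615 → golden ratio (1.618)

P=2:1, Q=3:2, R=golden ratio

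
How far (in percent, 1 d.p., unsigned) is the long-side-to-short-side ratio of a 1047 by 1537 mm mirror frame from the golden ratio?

9.3%

Ratio = 1537 / 1047 ≈ 1.4680.
Ideal golden ratio ≈ 1.6180. |1.4680 − 1.6180| / 1.6180 ≈ 9.27% → 9.3%.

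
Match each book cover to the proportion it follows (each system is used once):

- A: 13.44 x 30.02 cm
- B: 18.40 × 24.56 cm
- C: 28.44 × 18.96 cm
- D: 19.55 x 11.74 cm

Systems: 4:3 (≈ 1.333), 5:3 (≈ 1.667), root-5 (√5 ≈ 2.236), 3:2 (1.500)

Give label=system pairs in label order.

A=root-5, B=4:3, C=3:2, D=5:3

A = 30.02/13.44 ≈ 2.234 → root-5 (2.236)
B = 24.56/18.40 ≈ 1.335 → 4:3 (1.333)
C = 28.44/18.96 ≈ 1.500 → 3:2 (1.500)
D = 19.55/11.74 ≈ 1.665 → 5:3 (1.667)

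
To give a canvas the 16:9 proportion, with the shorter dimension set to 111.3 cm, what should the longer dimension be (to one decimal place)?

16:9 ≈ 1.77778.
Longer side = 111.3 × 1.77778 ≈ 197.867 → 197.9 cm.

197.9 cm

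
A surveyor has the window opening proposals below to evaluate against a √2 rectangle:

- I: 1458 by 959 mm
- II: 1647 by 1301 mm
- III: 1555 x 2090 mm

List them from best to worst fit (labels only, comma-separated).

I: 1458/959 ≈ 1.520 → |1.520 − 1.414| = 0.106
II: 1647/1301 ≈ 1.266 → |1.266 − 1.414| = 0.148
III: 2090/1555 ≈ 1.344 → |1.344 − 1.414| = 0.070

III, I, II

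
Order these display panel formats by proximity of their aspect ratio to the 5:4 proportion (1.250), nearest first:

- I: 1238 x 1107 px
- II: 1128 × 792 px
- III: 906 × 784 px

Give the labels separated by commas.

III, I, II

I: 1238/1107 ≈ 1.118 → |1.118 − 1.250| = 0.132
II: 1128/792 ≈ 1.424 → |1.424 − 1.250| = 0.174
III: 906/784 ≈ 1.156 → |1.156 − 1.250| = 0.094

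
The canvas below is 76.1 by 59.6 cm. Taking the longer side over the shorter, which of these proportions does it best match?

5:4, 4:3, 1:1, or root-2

76.1/59.6 ≈ 1.277. Nearest candidates are 5:4 (1.250, off by 0.027) and 4:3 (1.333, off by 0.056).

5:4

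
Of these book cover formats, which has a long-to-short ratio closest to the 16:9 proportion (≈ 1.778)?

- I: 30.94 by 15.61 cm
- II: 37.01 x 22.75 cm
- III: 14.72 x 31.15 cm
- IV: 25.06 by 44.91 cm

IV

Ratios (long/short): I ≈ 1.982; II ≈ 1.627; III ≈ 2.116; IV ≈ 1.792.
16:9 ≈ 1.778; option IV is nearest (Δ 0.014).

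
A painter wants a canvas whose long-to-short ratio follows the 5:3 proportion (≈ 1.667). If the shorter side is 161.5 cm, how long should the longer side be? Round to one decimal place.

5:3 ≈ 1.66667.
Longer side = 161.5 × 1.66667 ≈ 269.167 → 269.2 cm.

269.2 cm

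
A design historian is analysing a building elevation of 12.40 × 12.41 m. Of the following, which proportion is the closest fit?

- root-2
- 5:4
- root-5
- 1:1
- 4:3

1:1

Ratio = 12.41 / 12.40 ≈ 1.001.
Distances: root-2 1.414 (Δ 0.413); 5:4 1.250 (Δ 0.249); root-5 2.236 (Δ 1.235); 1:1 1.000 (Δ 0.001); 4:3 1.333 (Δ 0.332).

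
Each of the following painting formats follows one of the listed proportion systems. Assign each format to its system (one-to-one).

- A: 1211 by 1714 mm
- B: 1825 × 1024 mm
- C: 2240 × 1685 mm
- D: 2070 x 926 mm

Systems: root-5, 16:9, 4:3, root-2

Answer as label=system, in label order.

A=root-2, B=16:9, C=4:3, D=root-5

A = 1714/1211 ≈ 1.415 → root-2 (1.414)
B = 1825/1024 ≈ 1.782 → 16:9 (1.778)
C = 2240/1685 ≈ 1.329 → 4:3 (1.333)
D = 2070/926 ≈ 2.235 → root-5 (2.236)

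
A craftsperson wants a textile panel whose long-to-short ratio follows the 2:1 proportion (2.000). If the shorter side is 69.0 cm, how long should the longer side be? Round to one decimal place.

2:1 = 2.00000.
Longer side = 69.0 × 2.00000 ≈ 138.000 → 138.0 cm.

138.0 cm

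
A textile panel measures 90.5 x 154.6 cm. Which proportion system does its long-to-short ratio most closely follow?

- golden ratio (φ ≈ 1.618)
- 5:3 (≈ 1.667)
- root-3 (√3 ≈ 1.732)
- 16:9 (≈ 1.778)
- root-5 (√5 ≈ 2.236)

root-3

154.6/90.5 ≈ 1.708. Nearest candidates are root-3 (1.732, off by 0.024) and 5:3 (1.667, off by 0.041).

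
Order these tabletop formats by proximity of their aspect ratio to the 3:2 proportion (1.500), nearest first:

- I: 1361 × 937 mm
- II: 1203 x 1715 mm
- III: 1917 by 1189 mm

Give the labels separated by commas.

I, II, III

I: 1361/937 ≈ 1.453 → |1.453 − 1.500| = 0.047
II: 1715/1203 ≈ 1.426 → |1.426 − 1.500| = 0.074
III: 1917/1189 ≈ 1.612 → |1.612 − 1.500| = 0.112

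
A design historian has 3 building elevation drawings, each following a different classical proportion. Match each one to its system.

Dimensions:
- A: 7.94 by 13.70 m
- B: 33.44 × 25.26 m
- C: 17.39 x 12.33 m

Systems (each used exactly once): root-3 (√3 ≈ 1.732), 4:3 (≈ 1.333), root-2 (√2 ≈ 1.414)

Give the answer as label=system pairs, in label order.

A = 13.70/7.94 ≈ 1.725 → root-3 (1.732)
B = 33.44/25.26 ≈ 1.324 → 4:3 (1.333)
C = 17.39/12.33 ≈ 1.410 → root-2 (1.414)

A=root-3, B=4:3, C=root-2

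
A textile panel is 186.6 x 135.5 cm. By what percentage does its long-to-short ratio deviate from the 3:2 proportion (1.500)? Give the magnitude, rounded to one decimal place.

8.2%

Ratio = 186.6 / 135.5 ≈ 1.3771.
Ideal 3:2 = 1.5000. |1.3771 − 1.5000| / 1.5000 ≈ 8.19% → 8.2%.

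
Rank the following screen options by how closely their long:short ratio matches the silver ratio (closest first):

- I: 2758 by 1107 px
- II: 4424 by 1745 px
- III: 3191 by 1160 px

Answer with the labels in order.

Ratios: I = 2758 / 1107 ≈ 2.491; II = 4424 / 1745 ≈ 2.535; III = 3191 / 1160 ≈ 2.751.
|Δ from 2.414|: I 0.077; II 0.121; III 0.337.

I, II, III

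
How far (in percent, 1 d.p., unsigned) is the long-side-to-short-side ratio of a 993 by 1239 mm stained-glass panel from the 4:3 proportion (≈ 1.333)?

6.4%

Ratio = 1239 / 993 ≈ 1.2477.
Ideal 4:3 ≈ 1.3333. |1.2477 − 1.3333| / 1.3333 ≈ 6.42% → 6.4%.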